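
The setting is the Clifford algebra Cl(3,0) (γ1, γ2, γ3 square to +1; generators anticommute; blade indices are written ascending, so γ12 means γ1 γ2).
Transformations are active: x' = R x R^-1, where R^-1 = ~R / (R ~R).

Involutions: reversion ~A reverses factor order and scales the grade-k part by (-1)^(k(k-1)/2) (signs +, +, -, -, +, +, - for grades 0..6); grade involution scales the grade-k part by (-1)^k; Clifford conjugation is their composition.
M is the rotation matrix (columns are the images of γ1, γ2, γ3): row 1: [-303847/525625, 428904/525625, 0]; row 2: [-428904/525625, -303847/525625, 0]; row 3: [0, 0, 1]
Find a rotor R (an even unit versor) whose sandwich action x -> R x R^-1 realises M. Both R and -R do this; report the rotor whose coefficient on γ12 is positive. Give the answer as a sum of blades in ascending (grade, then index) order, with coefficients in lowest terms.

Method: write R = a + b12*γ12 + b13*γ13 + b23*γ23 with a^2 + b12^2 + b13^2 + b23^2 = 1 (so R^-1 = ~R). Expanding the columns R e_j ~R gives tr M = 4a^2 - 1 and, from the antisymmetric part, M21 - M12 = -4a*b12, M13 - M31 = 4a*b13, M32 - M23 = -4a*b23.
Here tr M = -82069/525625, so a^2 = (1 + tr M)/4 = 110889/525625 and a = ±333/725. Taking a = 333/725: M21 - M12 = -857808/525625, M13 - M31 = 0, M32 - M23 = 0, giving b12 = 644/725, b13 = 0, b23 = 0, i.e. R = 333/725 + 644/725*γ12.
Its γ12 coefficient is already positive.
Answer: 333/725 + 644/725*γ12. Recall the cover is two-to-one: with M of trace -82069/525625, both preimages act alike, and the stated γ12 sign chooses the sheet.


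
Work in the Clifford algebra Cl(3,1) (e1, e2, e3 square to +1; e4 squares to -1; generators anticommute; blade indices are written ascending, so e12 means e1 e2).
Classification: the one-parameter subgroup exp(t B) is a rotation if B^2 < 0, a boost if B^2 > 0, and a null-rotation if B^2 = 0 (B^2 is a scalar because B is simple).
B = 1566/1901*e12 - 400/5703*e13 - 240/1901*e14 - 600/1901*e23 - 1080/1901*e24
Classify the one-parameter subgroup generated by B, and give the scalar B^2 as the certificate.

B^2 term by term: the squares give (1566/1901)^2*(e12)^2 + (-400/5703)^2*(e13)^2 + (-240/1901)^2*(e14)^2 + (-600/1901)^2*(e23)^2 + (-1080/1901)^2*(e24)^2 = 2452356/3613801*(-1) + 160000/32524209*(-1) + 57600/3613801*(+1) + 360000/3613801*(-1) + 1166400/3613801*(+1) = -4/9 (each basis 2-blade squares to minus the product of its generators' squares); cross terms between blades sharing an index anticommute and cancel; the commuting (index-disjoint) pairs give grade-4 terms 2*c*c'*(blade product), which cancel blade by blade — e1234: -288000/3613801 + 288000/3613801 = 0 — confirming B is simple. So B^2 = -4/9.
Answer: rotation, certificate B^2 = -4/9. Why this suffices: the scalar -4/9 survives any versor conjugation, so its sign alone determines the class however B is presented.


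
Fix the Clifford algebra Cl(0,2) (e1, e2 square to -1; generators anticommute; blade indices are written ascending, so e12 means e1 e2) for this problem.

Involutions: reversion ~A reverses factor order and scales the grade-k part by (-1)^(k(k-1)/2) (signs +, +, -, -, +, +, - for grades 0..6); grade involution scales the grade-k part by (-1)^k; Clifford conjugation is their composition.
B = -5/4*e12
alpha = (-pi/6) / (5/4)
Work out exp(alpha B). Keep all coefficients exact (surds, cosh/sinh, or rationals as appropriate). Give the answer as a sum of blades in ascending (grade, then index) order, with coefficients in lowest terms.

B^2 = (-5/4)^2*(e12)^2 = 25/16*(-1) = -25/16 (a basis 2-blade squares to minus the product of its generators' squares).
B^2 = -25/16 — the series telescopes trigonometrically here: l = 5/4, alpha*l = -pi/6, so exp(alpha B) = cos(-pi/6) + (sin(-pi/6)/(5/4))*B = sqrt(3)/2 + (-2/5)*B.
Answer: sqrt(3)/2 + 1/2*e12


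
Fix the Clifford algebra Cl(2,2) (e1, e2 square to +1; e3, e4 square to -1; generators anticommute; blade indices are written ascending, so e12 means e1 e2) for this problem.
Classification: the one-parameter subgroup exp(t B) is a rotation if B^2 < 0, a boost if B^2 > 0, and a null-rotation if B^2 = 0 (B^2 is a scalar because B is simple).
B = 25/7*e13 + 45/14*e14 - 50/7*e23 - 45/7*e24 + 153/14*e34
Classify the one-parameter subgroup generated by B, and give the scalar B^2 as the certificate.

B^2 term by term: the squares give (25/7)^2*(e13)^2 + (45/14)^2*(e14)^2 + (-50/7)^2*(e23)^2 + (-45/7)^2*(e24)^2 + (153/14)^2*(e34)^2 = 625/49*(+1) + 2025/196*(+1) + 2500/49*(+1) + 2025/49*(+1) + 23409/196*(-1) = -4 (each basis 2-blade squares to minus the product of its generators' squares); cross terms between blades sharing an index anticommute and cancel; the commuting (index-disjoint) pairs give grade-4 terms 2*c*c'*(blade product), which cancel blade by blade — e1234: 2250/49 - 2250/49 = 0 — confirming B is simple. So B^2 = -4.
Answer: rotation, certificate B^2 = -4. B^2 = -4 is basis-independent, so its sign is the whole story.


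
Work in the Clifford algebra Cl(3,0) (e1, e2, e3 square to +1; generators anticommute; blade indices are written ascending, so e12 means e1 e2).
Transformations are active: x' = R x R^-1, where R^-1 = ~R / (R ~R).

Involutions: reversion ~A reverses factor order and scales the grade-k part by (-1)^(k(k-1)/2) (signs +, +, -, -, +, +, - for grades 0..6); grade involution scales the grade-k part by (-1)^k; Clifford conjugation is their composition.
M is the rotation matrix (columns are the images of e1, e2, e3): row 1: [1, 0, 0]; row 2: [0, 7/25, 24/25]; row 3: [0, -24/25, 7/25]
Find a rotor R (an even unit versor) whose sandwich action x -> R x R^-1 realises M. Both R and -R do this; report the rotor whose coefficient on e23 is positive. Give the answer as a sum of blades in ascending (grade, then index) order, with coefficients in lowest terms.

Method: write R = a + b12*e12 + b13*e13 + b23*e23 with a^2 + b12^2 + b13^2 + b23^2 = 1 (so R^-1 = ~R). Expanding the columns R e_j ~R gives tr M = 4a^2 - 1 and, from the antisymmetric part, M21 - M12 = -4a*b12, M13 - M31 = 4a*b13, M32 - M23 = -4a*b23.
Here tr M = 39/25, so a^2 = (1 + tr M)/4 = 16/25 and a = ±4/5. Taking a = 4/5: M21 - M12 = 0, M13 - M31 = 0, M32 - M23 = -48/25, giving b12 = 0, b13 = 0, b23 = 3/5, i.e. R = 4/5 + 3/5*e23.
Its e23 coefficient is already positive.
Answer: 4/5 + 3/5*e23. Note: both R and -R realise this M (trace 39/25); the covering map identifies them, and the e23-coefficient sign is the tie-breaker.


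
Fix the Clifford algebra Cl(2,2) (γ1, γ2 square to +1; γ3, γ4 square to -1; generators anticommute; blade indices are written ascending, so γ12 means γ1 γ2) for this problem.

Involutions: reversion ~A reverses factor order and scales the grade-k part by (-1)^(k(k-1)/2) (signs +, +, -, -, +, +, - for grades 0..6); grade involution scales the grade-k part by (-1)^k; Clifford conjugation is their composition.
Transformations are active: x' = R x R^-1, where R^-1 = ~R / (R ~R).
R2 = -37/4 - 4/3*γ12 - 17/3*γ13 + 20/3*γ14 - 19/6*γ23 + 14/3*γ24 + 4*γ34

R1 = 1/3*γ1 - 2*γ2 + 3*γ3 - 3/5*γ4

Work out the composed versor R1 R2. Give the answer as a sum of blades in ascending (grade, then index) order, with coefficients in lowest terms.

Distribute over the terms of R1 (each basis-blade product reordered to ascending indices, repeated generators contracted through their squares):
(1/3*γ1) R2 = -37/12*γ1 - 4/9*γ2 - 17/9*γ3 + 20/9*γ4 - 19/18*γ123 + 14/9*γ124 + 4/3*γ134
(-2*γ2) R2 = -8/3*γ1 + 37/2*γ2 + 19/3*γ3 - 28/3*γ4 - 34/3*γ123 + 40/3*γ124 - 8*γ234
(3*γ3) R2 = -17*γ1 - 19/2*γ2 - 111/4*γ3 - 12*γ4 - 4*γ123 - 20*γ134 - 14*γ234
(-3/5*γ4) R2 = -4*γ1 - 14/5*γ2 - 12/5*γ3 + 111/20*γ4 + 4/5*γ124 + 17/5*γ134 + 19/10*γ234
Summing the partial products and collecting blades:
Answer: -107/4*γ1 + 259/45*γ2 - 4627/180*γ3 - 2441/180*γ4 - 295/18*γ123 + 706/45*γ124 - 229/15*γ134 - 201/10*γ234


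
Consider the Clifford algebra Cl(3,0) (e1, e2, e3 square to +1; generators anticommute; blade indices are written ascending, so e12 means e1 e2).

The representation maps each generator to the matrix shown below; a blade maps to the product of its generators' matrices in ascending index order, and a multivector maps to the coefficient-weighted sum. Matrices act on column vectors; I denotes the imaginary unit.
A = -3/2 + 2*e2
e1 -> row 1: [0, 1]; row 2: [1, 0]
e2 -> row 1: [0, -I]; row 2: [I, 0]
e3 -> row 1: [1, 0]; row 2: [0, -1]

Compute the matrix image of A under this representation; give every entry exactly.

M = (-3/2)*1 + (2)*rho(e2), summed entrywise (1 is the identity matrix):
Answer: row 1: [-3/2, -2*I]; row 2: [2*I, -3/2]


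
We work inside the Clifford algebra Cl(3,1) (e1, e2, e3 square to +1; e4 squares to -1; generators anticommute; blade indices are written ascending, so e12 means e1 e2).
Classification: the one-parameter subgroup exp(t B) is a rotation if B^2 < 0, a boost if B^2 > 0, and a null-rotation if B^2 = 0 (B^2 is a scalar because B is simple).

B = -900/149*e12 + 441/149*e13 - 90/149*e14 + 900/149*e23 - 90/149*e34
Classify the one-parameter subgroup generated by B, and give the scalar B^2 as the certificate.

B^2 term by term: the squares give (-900/149)^2*(e12)^2 + (441/149)^2*(e13)^2 + (-90/149)^2*(e14)^2 + (900/149)^2*(e23)^2 + (-90/149)^2*(e34)^2 = 810000/22201*(-1) + 194481/22201*(-1) + 8100/22201*(+1) + 810000/22201*(-1) + 8100/22201*(+1) = -81 (each basis 2-blade squares to minus the product of its generators' squares); cross terms between blades sharing an index anticommute and cancel; the commuting (index-disjoint) pairs give grade-4 terms 2*c*c'*(blade product), which cancel blade by blade — e1234: 162000/22201 - 162000/22201 = 0 — confirming B is simple. So B^2 = -81.
Answer: rotation, certificate B^2 = -81. Because -81 is invariant under every versor sandwich, the classification follows from its sign alone.


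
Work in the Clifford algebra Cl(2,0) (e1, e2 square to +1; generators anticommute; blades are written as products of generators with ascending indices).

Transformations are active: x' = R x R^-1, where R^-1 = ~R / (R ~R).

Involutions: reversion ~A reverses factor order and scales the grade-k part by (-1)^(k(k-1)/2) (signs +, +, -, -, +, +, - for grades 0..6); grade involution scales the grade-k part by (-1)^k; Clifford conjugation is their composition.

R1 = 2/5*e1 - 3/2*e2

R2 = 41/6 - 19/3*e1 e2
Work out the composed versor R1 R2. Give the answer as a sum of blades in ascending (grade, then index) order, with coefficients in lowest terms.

Distribute over the terms of R1 (each basis-blade product reordered to ascending indices, repeated generators contracted through their squares):
(2/5*e1) R2 = 41/15*e1 - 38/15*e2
(-3/2*e2) R2 = -19/2*e1 - 41/4*e2
Summing the partial products and collecting blades:
Answer: -203/30*e1 - 767/60*e2


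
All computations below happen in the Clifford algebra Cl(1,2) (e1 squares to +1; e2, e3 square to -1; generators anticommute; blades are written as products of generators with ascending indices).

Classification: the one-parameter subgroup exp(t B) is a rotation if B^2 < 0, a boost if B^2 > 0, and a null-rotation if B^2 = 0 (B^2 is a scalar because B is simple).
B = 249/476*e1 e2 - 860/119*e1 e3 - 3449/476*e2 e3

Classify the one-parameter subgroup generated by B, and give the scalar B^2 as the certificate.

B^2 term by term: the squares give (249/476)^2*(e1 e2)^2 + (-860/119)^2*(e1 e3)^2 + (-3449/476)^2*(e2 e3)^2 = 62001/226576*(+1) + 739600/14161*(+1) + 11895601/226576*(-1) = 0 (each basis 2-blade squares to minus the product of its generators' squares); cross terms between blades sharing an index anticommute and cancel. So B^2 = 0.
Answer: null-rotation, certificate B^2 = 0. No conjugation can change B^2 = 0; the sign gives the class.


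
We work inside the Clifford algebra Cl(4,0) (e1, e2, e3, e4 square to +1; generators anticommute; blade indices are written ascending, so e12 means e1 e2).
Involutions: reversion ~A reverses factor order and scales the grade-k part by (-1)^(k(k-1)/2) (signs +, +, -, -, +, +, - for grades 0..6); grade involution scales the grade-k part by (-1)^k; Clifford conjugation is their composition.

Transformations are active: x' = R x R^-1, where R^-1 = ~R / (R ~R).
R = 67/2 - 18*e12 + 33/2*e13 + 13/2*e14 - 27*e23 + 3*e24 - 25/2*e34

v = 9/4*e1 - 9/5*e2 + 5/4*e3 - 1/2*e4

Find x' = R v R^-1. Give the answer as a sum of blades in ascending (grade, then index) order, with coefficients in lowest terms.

~R = 67/2 + 18*e12 - 33/2*e13 - 13/2*e14 + 27*e23 - 3*e24 + 25/2*e34, and R ~R = 2655, so R^-1 = ~R / (2655).
R v = 2503/20*e1 - 1101/20*e2 - 188/5*e3 - 207/20*e4 - 1071/20*e123 + 549/20*e124 - 89/2*e134 + 129/4*e234
Answer: 10967/4425*e1 + 1883/2950*e2 - 23501/17700*e3 - 23761/17700*e4


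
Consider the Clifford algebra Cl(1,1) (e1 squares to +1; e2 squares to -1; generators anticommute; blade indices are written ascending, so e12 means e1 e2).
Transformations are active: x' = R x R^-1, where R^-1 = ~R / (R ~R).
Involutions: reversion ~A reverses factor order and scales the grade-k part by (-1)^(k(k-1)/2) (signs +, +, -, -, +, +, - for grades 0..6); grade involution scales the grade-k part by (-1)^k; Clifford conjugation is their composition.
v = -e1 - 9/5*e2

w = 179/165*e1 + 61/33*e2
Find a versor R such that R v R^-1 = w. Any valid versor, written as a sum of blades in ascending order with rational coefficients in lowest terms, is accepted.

Reasoning: v^2 = w^2 = -56/25 since conjugation preserves the quadratic form; R = v + w = 14/165*e1 + 8/165*e2 is then valid when invertible, keeping its own part and reversing (v - w)/2.
Answer: 14/165*e1 + 8/165*e2


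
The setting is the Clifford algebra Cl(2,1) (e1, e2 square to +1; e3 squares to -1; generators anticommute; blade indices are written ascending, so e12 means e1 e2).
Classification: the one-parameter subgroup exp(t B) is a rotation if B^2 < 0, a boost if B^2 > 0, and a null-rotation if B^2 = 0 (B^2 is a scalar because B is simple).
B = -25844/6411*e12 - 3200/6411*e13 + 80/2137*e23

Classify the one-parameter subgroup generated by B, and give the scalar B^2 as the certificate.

B^2 term by term: the squares give (-25844/6411)^2*(e12)^2 + (-3200/6411)^2*(e13)^2 + (80/2137)^2*(e23)^2 = 667912336/41100921*(-1) + 10240000/41100921*(+1) + 6400/4566769*(+1) = -16 (each basis 2-blade squares to minus the product of its generators' squares); cross terms between blades sharing an index anticommute and cancel. So B^2 = -16.
Answer: rotation, certificate B^2 = -16. The class reads off the invariant scalar -16 directly.


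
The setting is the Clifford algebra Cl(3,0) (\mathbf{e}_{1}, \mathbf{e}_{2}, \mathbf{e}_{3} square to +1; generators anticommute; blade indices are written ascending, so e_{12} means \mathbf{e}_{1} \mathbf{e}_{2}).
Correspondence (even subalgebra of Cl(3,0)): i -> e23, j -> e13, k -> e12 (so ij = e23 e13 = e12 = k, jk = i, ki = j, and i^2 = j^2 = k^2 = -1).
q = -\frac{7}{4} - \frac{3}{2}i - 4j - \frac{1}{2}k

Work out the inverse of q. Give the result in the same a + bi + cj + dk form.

In blades: q = -\frac{7}{4} - \frac{1}{2} e_{12} - 4 e_{13} - \frac{3}{2} e_{23}.
With qbar = -\frac{7}{4} + \frac{1}{2} e_{12} + 4 e_{13} + \frac{3}{2} e_{23} (scalar fixed, mapped units negated), q qbar = \frac{345}{16} (the sum of squared coefficients), so q^-1 = qbar / (\frac{345}{16}) = -\frac{28}{345} + \frac{8}{345} e_{12} + \frac{64}{345} e_{13} + \frac{8}{115} e_{23}; translating back:
Answer: -\frac{28}{345} + \frac{8}{115}i + \frac{64}{345}j + \frac{8}{345}k


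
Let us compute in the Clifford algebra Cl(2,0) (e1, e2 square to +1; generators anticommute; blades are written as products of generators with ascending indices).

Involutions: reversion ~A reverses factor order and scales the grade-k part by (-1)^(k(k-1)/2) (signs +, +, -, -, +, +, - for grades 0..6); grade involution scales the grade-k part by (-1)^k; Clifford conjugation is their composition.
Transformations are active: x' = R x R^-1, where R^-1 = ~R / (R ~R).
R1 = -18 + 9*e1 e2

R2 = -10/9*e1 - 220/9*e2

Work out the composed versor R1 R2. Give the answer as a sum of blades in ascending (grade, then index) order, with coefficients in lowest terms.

Distribute over the terms of R1 (each basis-blade product reordered to ascending indices, repeated generators contracted through their squares):
(-18) R2 = 20*e1 + 440*e2
(9*e1 e2) R2 = -220*e1 + 10*e2
Summing the partial products and collecting blades:
Answer: -200*e1 + 450*e2


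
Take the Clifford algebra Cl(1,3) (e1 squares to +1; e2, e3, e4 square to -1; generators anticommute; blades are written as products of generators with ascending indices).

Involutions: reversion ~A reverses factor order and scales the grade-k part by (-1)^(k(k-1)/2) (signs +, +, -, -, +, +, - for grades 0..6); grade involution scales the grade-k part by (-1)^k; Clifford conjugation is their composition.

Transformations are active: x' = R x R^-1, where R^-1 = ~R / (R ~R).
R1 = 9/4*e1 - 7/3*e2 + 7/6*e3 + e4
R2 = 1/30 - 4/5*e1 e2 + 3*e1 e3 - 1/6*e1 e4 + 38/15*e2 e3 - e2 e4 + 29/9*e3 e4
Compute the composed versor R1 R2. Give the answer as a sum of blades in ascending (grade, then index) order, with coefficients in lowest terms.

Distribute over the terms of R1 (each basis-blade product reordered to ascending indices, repeated generators contracted through their squares):
(9/4*e1) R2 = 3/40*e1 - 9/5*e2 + 27/4*e3 - 3/8*e4 + 57/10*e1 e2 e3 - 9/4*e1 e2 e4 + 29/4*e1 e3 e4
(-7/3*e2) R2 = 28/15*e1 - 7/90*e2 + 266/45*e3 - 7/3*e4 + 7*e1 e2 e3 - 7/18*e1 e2 e4 - 203/27*e2 e3 e4
(7/6*e3) R2 = 7/2*e1 + 133/45*e2 + 7/180*e3 - 203/54*e4 - 14/15*e1 e2 e3 + 7/36*e1 e3 e4 + 7/6*e2 e3 e4
(e4) R2 = -1/6*e1 - e2 + 29/9*e3 + 1/30*e4 - 4/5*e1 e2 e4 + 3*e1 e3 e4 + 38/15*e2 e3 e4
Summing the partial products and collecting blades:
Answer: 211/40*e1 + 7/90*e2 + 1433/90*e3 - 6949/1080*e4 + 353/30*e1 e2 e3 - 619/180*e1 e2 e4 + 94/9*e1 e3 e4 - 1031/270*e2 e3 e4


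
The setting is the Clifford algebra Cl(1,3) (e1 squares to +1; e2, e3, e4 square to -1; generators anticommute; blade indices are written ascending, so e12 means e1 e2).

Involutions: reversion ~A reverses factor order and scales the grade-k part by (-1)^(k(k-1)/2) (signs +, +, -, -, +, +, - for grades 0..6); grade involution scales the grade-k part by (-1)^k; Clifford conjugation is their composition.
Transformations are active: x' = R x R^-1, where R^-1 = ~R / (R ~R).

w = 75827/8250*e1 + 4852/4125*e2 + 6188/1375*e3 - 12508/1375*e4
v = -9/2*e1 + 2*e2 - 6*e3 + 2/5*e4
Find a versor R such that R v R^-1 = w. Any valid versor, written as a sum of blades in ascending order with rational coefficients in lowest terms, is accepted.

Since q(v) = q(w) = -1991/100, the sum R = v + w = 19351/4125*e1 + 13102/4125*e2 - 2062/1375*e3 - 11958/1375*e4 does the job whenever invertible.
Answer: 19351/4125*e1 + 13102/4125*e2 - 2062/1375*e3 - 11958/1375*e4


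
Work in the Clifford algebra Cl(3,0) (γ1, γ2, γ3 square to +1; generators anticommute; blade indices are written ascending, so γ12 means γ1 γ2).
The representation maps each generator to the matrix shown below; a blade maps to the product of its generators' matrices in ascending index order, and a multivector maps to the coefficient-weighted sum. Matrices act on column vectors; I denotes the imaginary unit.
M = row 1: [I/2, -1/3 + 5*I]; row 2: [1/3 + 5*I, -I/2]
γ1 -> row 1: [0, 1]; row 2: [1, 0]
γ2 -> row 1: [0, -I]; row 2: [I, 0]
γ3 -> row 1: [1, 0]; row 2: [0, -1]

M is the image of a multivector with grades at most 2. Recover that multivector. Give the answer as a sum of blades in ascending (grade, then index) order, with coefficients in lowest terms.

Method: 1, rho(γ1), rho(γ2), rho(γ3) form a trace-orthogonal basis of the 2x2 complex matrices (tr(X Y) = 2 if X = Y, else 0), so M = m0*1 + m1*rho(γ1) + m2*rho(γ2) + m3*rho(γ3) with m0 = tr(M)/2 = 0, m1 = tr(M rho(γ1))/2 = 5*I, m2 = tr(M rho(γ2))/2 = -I/3, m3 = tr(M rho(γ3))/2 = I/2.
Multiplying table entries, the bivector images are rho(γ12) = I*rho(γ3), rho(γ13) = -I*rho(γ2), rho(γ23) = I*rho(γ1); with real blade coefficients the real parts of m0..m3 are the coefficients of 1, γ1, γ2, γ3 and the imaginary parts give the bivectors (γ23: Im m1, γ13: -Im m2, γ12: Im m3).
Answer: 1/2*γ12 + 1/3*γ13 + 5*γ23


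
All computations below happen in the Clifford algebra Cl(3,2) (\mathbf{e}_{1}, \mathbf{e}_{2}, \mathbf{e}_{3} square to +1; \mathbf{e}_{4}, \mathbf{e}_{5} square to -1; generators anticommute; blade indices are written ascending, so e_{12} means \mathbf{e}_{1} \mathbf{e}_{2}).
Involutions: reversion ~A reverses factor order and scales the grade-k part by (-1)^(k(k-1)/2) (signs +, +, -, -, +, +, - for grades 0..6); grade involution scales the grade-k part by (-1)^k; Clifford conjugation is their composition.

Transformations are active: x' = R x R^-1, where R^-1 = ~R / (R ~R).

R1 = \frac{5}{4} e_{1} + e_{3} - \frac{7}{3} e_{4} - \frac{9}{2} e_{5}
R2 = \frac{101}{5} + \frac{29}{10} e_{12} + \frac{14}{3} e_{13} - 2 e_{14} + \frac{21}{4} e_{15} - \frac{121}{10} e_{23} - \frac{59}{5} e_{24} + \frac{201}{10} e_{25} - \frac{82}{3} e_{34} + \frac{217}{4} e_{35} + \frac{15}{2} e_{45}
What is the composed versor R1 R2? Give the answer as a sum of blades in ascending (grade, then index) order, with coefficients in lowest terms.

Distribute over the terms of R1 (each basis-blade product reordered to ascending indices, repeated generators contracted through their squares):
(\frac{5}{4} e_{1}) R2 = \frac{101}{4} e_{1} + \frac{29}{8} e_{2} + \frac{35}{6} e_{3} - \frac{5}{2} e_{4} + \frac{105}{16} e_{5} - \frac{121}{8} e_{123} - \frac{59}{4} e_{124} + \frac{201}{8} e_{125} - \frac{205}{6} e_{134} + \frac{1085}{16} e_{135} + \frac{75}{8} e_{145}
(e_{3}) R2 = -\frac{14}{3} e_{1} + \frac{121}{10} e_{2} + \frac{101}{5} e_{3} - \frac{82}{3} e_{4} + \frac{217}{4} e_{5} + \frac{29}{10} e_{123} + 2 e_{134} - \frac{21}{4} e_{135} + \frac{59}{5} e_{234} - \frac{201}{10} e_{235} + \frac{15}{2} e_{345}
(-\frac{7}{3} e_{4}) R2 = \frac{14}{3} e_{1} + \frac{413}{15} e_{2} + \frac{574}{9} e_{3} - \frac{707}{15} e_{4} + \frac{35}{2} e_{5} - \frac{203}{30} e_{124} - \frac{98}{9} e_{134} + \frac{49}{4} e_{145} + \frac{847}{30} e_{234} + \frac{469}{10} e_{245} + \frac{1519}{12} e_{345}
(-\frac{9}{2} e_{5}) R2 = -\frac{189}{8} e_{1} - \frac{1809}{20} e_{2} - \frac{1953}{8} e_{3} - \frac{135}{4} e_{4} - \frac{909}{10} e_{5} - \frac{261}{20} e_{125} - 21 e_{135} + 9 e_{145} + \frac{1089}{20} e_{235} + \frac{531}{10} e_{245} + 123 e_{345}
Summing the partial products and collecting blades:
Answer: \frac{13}{8} e_{1} - \frac{5663}{120} e_{2} - \frac{55553}{360} e_{3} - \frac{6643}{60} e_{4} - \frac{1007}{80} e_{5} - \frac{489}{40} e_{123} - \frac{1291}{60} e_{124} + \frac{483}{40} e_{125} - \frac{775}{18} e_{134} + \frac{665}{16} e_{135} + \frac{245}{8} e_{145} + \frac{1201}{30} e_{234} + \frac{687}{20} e_{235} + 100 e_{245} + \frac{3085}{12} e_{345}


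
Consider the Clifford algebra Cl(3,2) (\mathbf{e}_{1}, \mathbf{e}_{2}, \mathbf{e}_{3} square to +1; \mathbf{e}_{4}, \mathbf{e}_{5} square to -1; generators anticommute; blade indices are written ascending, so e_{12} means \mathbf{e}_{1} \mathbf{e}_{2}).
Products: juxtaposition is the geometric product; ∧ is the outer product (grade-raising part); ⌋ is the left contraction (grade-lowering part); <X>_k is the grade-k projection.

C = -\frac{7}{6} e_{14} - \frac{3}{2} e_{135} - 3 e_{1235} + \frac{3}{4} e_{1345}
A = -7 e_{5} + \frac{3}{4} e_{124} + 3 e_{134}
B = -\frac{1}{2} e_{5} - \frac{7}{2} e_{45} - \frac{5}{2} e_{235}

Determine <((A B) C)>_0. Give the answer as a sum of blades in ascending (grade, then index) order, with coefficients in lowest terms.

step 1: -\frac{7}{2} + \frac{49}{2} e_{4} - \frac{35}{2} e_{23} + \frac{21}{8} e_{125} + \frac{21}{2} e_{135} + \frac{57}{8} e_{1245} - \frac{27}{8} e_{1345}
step 2: -\frac{585}{32} - \frac{343}{12} e_{1} - \frac{63}{2} e_{2} + \frac{63}{8} e_{3} - \frac{45}{16} e_{4} + \frac{49}{12} e_{14} - \frac{105}{2} e_{15} + \frac{45}{32} e_{23} - \frac{81}{8} e_{24} + \frac{133}{16} e_{25} - \frac{171}{8} e_{34} - \frac{63}{16} e_{35} + \frac{105}{4} e_{125} - \frac{105}{8} e_{135} - \frac{405}{32} e_{234} + \frac{49}{16} e_{245} + \frac{49}{4} e_{345} + \frac{245}{12} e_{1234} + \frac{21}{2} e_{1235} - \frac{105}{8} e_{1245} - \frac{315}{8} e_{1345} + \frac{147}{2} e_{12345}
step 3: -\frac{585}{32}
Answer: -\frac{585}{32}


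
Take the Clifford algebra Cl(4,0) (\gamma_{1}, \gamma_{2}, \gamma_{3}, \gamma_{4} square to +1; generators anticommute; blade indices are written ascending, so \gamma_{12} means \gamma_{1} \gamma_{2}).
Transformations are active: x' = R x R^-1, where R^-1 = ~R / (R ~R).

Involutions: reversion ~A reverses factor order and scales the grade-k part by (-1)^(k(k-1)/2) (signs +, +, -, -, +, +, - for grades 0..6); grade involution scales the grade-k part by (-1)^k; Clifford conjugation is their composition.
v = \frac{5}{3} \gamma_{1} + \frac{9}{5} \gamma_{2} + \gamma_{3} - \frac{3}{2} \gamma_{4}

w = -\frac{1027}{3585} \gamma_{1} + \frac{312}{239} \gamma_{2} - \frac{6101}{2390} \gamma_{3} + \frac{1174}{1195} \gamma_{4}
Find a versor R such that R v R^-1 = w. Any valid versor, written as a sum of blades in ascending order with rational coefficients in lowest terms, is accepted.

Here q(v) = q(w) = \frac{8341}{900}; the classical choice R = v + w = \frac{4948}{3585} \gamma_{1} + \frac{3711}{1195} \gamma_{2} - \frac{3711}{2390} \gamma_{3} - \frac{1237}{2390} \gamma_{4} then realises v -> w under the sandwich.
Answer: \frac{4948}{3585} \gamma_{1} + \frac{3711}{1195} \gamma_{2} - \frac{3711}{2390} \gamma_{3} - \frac{1237}{2390} \gamma_{4}


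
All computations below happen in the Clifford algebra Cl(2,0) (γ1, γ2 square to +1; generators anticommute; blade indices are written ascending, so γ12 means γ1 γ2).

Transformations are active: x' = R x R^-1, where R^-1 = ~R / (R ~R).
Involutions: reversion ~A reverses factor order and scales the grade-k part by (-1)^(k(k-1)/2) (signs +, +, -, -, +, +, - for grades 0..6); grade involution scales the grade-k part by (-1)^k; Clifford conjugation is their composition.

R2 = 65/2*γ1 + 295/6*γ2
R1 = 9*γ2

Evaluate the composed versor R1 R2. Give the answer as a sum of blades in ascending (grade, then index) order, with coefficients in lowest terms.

Distribute over the terms of R1 (each basis-blade product reordered to ascending indices, repeated generators contracted through their squares):
(9*γ2) R2 = 885/2 - 585/2*γ12
Answer: 885/2 - 585/2*γ12


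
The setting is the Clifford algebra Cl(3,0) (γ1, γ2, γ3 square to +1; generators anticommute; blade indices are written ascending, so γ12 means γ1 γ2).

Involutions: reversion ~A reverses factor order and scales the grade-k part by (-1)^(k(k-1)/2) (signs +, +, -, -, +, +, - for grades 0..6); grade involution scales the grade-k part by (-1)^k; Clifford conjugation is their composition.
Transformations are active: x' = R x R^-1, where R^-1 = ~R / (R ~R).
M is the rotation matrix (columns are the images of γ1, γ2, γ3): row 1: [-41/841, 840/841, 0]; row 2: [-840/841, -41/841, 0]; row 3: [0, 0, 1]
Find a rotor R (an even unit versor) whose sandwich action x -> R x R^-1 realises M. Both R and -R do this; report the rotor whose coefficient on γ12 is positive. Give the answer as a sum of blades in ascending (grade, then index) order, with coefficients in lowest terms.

Method: write R = a + b12*γ12 + b13*γ13 + b23*γ23 with a^2 + b12^2 + b13^2 + b23^2 = 1 (so R^-1 = ~R). Expanding the columns R e_j ~R gives tr M = 4a^2 - 1 and, from the antisymmetric part, M21 - M12 = -4a*b12, M13 - M31 = 4a*b13, M32 - M23 = -4a*b23.
Here tr M = 759/841, so a^2 = (1 + tr M)/4 = 400/841 and a = ±20/29. Taking a = 20/29: M21 - M12 = -1680/841, M13 - M31 = 0, M32 - M23 = 0, giving b12 = 21/29, b13 = 0, b23 = 0, i.e. R = 20/29 + 21/29*γ12.
Its γ12 coefficient is already positive.
Answer: 20/29 + 21/29*γ12. Recall the cover is two-to-one: with M of trace 759/841, both preimages act alike, and the stated γ12 sign chooses the sheet.


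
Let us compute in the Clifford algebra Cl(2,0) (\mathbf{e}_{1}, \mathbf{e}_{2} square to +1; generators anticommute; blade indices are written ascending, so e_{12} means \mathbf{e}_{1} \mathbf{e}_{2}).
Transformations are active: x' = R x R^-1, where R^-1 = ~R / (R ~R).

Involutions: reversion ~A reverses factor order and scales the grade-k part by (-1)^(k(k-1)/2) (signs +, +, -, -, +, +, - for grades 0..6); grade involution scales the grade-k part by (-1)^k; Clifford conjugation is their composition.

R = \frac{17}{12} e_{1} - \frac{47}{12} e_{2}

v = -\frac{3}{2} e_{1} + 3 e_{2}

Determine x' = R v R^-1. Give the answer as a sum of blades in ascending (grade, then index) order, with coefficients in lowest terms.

~R = \frac{17}{12} e_{1} - \frac{47}{12} e_{2}, and R ~R = \frac{1249}{72}, so R^-1 = ~R / (\frac{1249}{72}).
R v = -\frac{111}{8} - \frac{13}{8} e_{12}
Answer: -\frac{957}{1249} e_{1} + \frac{8157}{2498} e_{2}


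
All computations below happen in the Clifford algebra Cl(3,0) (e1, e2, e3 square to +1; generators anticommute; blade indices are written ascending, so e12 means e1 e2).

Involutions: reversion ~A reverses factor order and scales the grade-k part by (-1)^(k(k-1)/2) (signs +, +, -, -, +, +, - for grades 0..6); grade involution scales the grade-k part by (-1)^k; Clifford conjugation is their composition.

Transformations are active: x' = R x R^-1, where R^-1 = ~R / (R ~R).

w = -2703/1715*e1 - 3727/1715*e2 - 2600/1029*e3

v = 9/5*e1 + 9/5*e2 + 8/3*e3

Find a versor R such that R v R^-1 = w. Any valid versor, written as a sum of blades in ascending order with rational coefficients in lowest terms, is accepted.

Equal squares first: v^2 = w^2 = 3058/225. Then v + w = 384/1715*e1 - 128/343*e2 + 48/343*e3 is a versor taking v to w, provided it is invertible.
Answer: 384/1715*e1 - 128/343*e2 + 48/343*e3


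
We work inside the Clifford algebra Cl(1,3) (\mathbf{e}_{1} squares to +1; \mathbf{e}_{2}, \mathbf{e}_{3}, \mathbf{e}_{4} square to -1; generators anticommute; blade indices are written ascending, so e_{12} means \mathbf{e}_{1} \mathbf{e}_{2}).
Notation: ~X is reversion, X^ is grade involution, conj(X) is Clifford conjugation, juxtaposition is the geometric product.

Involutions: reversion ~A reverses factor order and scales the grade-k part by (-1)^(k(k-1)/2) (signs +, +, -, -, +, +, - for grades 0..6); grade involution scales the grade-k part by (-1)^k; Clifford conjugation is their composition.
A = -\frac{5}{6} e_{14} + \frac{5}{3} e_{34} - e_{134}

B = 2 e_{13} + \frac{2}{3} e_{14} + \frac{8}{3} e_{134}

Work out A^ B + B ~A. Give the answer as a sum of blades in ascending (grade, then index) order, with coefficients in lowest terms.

first term: -\frac{29}{9} - \frac{40}{9} e_{1} + \frac{14}{9} e_{3} + 2 e_{4} - \frac{10}{9} e_{13} + \frac{10}{3} e_{14} - \frac{5}{3} e_{34}
second term: -\frac{19}{9} + \frac{40}{9} e_{1} - \frac{26}{9} e_{3} + 2 e_{4} - \frac{10}{9} e_{13} + \frac{10}{3} e_{14} - \frac{5}{3} e_{34}
Answer: -\frac{16}{3} - \frac{4}{3} e_{3} + 4 e_{4} - \frac{20}{9} e_{13} + \frac{20}{3} e_{14} - \frac{10}{3} e_{34}


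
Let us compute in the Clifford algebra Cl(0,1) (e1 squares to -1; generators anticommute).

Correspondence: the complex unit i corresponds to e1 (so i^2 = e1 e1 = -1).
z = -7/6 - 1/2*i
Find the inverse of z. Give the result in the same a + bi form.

In blades: z = -7/6 - 1/2*e1.
With qbar = -7/6 + 1/2*e1 (scalar fixed, mapped units negated), z qbar = 29/18 (the sum of squared coefficients), so z^-1 = qbar / (29/18) = -21/29 + 9/29*e1; translating back:
Answer: -21/29 + 9/29*i


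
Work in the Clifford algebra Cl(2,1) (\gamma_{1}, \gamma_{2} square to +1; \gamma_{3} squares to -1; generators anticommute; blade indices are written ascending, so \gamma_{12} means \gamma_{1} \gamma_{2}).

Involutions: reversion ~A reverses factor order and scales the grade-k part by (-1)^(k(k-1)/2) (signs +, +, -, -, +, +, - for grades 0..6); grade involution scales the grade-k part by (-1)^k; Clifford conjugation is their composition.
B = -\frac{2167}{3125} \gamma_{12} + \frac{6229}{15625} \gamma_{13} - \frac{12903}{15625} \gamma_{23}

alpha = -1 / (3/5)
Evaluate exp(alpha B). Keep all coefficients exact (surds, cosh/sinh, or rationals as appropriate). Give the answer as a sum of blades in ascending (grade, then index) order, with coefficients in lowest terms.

B^2 term by term: the squares give (-\frac{2167}{3125})^2*(\gamma_{12})^2 + (\frac{6229}{15625})^2*(\gamma_{13})^2 + (-\frac{12903}{15625})^2*(\gamma_{23})^2 = \frac{4695889}{9765625}*(-1) + \frac{38800441}{244140625}*(+1) + \frac{166487409}{244140625}*(+1) = \frac{9}{25} (each basis 2-blade squares to minus the product of its generators' squares); cross terms between blades sharing an index anticommute and cancel. So B^2 = \frac{9}{25}.
B^2 = \frac{9}{25} — hyperbolic case — the even/odd split gives cosh and sinh: l = \frac{3}{5}, alpha*l = -1, so exp(alpha B) = cosh(-1) + (sinh(-1)/(\frac{3}{5}))*B = \cosh{\left(1 \right)} + (- \frac{5 \sinh{\left(1 \right)}}{3})*B.
Answer: \cosh{\left(1 \right)} + \frac{2167 \sinh{\left(1 \right)}}{1875} \gamma_{12} - \frac{6229 \sinh{\left(1 \right)}}{9375} \gamma_{13} + \frac{4301 \sinh{\left(1 \right)}}{3125} \gamma_{23}


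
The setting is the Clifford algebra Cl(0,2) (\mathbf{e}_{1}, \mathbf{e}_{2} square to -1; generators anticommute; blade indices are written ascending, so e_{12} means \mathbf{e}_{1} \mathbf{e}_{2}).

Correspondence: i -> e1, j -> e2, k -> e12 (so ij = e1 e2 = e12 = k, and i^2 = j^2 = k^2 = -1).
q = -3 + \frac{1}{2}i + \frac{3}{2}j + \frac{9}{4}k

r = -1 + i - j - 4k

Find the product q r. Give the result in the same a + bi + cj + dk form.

In blades: q = -3 + \frac{1}{2} e_{1} + \frac{3}{2} e_{2} + \frac{9}{4} e_{12}, r = -1 + e_{1} - e_{2} - 4 e_{12}.
Distribute q over r term by term (generator squares from the signature, products reordered to ascending indices): (-3)*r = 3 - 3 e_{1} + 3 e_{2} + 12 e_{12}; (\frac{1}{2} e_{1})*r = -\frac{1}{2} - \frac{1}{2} e_{1} + 2 e_{2} - \frac{1}{2} e_{12}; (\frac{3}{2} e_{2})*r = \frac{3}{2} - 6 e_{1} - \frac{3}{2} e_{2} - \frac{3}{2} e_{12}; (\frac{9}{4} e_{12})*r = 9 + \frac{9}{4} e_{1} + \frac{9}{4} e_{2} - \frac{9}{4} e_{12}.
Sum: 13 - \frac{29}{4} e_{1} + \frac{23}{4} e_{2} + \frac{31}{4} e_{12}; translating back through the correspondence:
Answer: 13 - \frac{29}{4}i + \frac{23}{4}j + \frac{31}{4}k


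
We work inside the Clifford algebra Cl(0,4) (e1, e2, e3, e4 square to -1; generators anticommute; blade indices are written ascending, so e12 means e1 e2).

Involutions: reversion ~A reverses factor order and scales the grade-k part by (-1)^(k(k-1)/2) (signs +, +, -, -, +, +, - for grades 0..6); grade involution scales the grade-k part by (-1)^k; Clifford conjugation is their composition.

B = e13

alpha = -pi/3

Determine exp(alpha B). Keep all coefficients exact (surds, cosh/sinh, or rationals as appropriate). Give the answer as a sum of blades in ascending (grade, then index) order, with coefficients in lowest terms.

B^2 = (1)^2*(e13)^2 = 1*(-1) = -1 (a basis 2-blade squares to minus the product of its generators' squares).
B^2 = -1 — the negative square puts this in the circular regime; l = 1, alpha*l = -pi/3, so exp(alpha B) = cos(-pi/3) + (sin(-pi/3)/1)*B = 1/2 + (-sqrt(3)/2)*B.
Answer: 1/2 - sqrt(3)/2*e13


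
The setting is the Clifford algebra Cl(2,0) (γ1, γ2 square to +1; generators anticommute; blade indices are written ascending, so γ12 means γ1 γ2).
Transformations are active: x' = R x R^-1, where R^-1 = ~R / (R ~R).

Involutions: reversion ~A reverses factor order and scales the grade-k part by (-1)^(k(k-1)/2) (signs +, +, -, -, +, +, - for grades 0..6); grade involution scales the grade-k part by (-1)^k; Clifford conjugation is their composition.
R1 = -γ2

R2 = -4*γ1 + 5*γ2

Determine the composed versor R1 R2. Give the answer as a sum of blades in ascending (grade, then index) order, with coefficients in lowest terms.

Distribute over the terms of R1 (each basis-blade product reordered to ascending indices, repeated generators contracted through their squares):
(-γ2) R2 = -5 - 4*γ12
Answer: -5 - 4*γ12


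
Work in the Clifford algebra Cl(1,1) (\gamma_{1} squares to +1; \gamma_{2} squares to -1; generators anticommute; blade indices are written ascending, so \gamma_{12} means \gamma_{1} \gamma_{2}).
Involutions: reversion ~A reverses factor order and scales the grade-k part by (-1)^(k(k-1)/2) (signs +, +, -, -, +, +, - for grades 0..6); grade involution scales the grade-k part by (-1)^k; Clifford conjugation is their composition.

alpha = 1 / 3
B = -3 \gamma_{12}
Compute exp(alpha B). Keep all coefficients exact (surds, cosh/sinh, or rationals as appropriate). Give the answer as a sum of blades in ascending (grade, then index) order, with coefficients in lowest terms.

B^2 = (-3)^2*(\gamma_{12})^2 = 9*(+1) = 9 (a basis 2-blade squares to minus the product of its generators' squares).
B^2 = 9 — a positive square means the series sums to a boost: l = 3, alpha*l = 1, so exp(alpha B) = cosh(1) + (sinh(1)/3)*B = \cosh{\left(1 \right)} + (\frac{\sinh{\left(1 \right)}}{3})*B.
Answer: \cosh{\left(1 \right)} - \sinh{\left(1 \right)} \gamma_{12}


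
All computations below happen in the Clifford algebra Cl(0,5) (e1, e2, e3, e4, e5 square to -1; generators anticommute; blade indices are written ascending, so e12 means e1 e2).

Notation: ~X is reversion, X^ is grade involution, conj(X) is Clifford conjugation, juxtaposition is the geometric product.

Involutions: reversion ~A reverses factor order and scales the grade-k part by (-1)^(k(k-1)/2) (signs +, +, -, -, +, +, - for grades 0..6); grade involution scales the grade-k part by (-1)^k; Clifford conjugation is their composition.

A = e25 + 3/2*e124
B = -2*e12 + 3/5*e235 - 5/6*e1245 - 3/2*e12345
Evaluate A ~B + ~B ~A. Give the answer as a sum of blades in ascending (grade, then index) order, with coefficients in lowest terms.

first term: -3/5*e3 - 3*e4 - 5/4*e5 - 5/6*e14 + 2*e15 + 9/4*e35 + 3/2*e134 + 9/10*e1345
second term: 3/5*e3 + 3*e4 - 5/4*e5 + 5/6*e14 + 2*e15 - 9/4*e35 - 3/2*e134 - 9/10*e1345
Answer: -5/2*e5 + 4*e15


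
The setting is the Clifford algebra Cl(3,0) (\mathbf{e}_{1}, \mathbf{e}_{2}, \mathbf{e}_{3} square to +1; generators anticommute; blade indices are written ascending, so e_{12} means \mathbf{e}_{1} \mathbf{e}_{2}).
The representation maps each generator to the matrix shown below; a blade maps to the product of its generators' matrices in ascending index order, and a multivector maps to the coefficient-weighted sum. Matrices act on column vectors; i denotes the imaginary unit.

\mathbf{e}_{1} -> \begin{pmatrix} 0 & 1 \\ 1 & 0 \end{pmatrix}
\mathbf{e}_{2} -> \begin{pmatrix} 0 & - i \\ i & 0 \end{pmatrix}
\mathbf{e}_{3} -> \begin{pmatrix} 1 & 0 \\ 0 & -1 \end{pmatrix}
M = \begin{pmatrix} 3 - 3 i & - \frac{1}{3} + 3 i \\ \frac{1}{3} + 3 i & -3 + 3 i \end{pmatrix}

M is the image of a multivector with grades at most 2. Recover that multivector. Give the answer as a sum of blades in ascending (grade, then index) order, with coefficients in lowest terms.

Method: 1, rho(e_{1}), rho(e_{2}), rho(e_{3}) form a trace-orthogonal basis of the 2x2 complex matrices (tr(X Y) = 2 if X = Y, else 0), so M = m0*1 + m1*rho(e_{1}) + m2*rho(e_{2}) + m3*rho(e_{3}) with m0 = tr(M)/2 = 0, m1 = tr(M rho(e_{1}))/2 = 3 i, m2 = tr(M rho(e_{2}))/2 = - \frac{i}{3}, m3 = tr(M rho(e_{3}))/2 = 3 - 3 i.
Multiplying table entries, the bivector images are rho(e_{12}) = i*rho(e_{3}), rho(e_{13}) = -i*rho(e_{2}), rho(e_{23}) = i*rho(e_{1}); with real blade coefficients the real parts of m0..m3 are the coefficients of 1, e_{1}, e_{2}, e_{3} and the imaginary parts give the bivectors (e_{23}: Im m1, e_{13}: -Im m2, e_{12}: Im m3).
Answer: 3 e_{3} - 3 e_{12} + \frac{1}{3} e_{13} + 3 e_{23}


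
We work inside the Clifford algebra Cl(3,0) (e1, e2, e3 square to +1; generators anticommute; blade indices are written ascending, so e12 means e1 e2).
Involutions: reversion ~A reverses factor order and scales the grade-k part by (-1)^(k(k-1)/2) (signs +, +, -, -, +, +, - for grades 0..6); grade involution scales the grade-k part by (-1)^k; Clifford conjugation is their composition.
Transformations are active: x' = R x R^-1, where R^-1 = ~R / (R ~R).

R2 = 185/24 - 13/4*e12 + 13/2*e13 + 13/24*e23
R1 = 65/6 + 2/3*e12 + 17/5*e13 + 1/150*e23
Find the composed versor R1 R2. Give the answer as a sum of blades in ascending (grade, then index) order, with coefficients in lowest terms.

Distribute over the terms of R1 (each basis-blade product reordered to ascending indices, repeated generators contracted through their squares):
(65/6) R2 = 12025/144 - 845/24*e12 + 845/12*e13 + 845/144*e23
(2/3*e12) R2 = 13/6 + 185/36*e12 + 13/36*e13 - 13/3*e23
(17/5*e13) R2 = -221/10 - 221/120*e12 + 629/24*e13 - 221/20*e23
(1/150*e23) R2 = -13/3600 + 13/300*e12 + 13/600*e13 + 37/720*e23
Summing the partial products and collecting blades:
Answer: 6357/100 - 28681/900*e12 + 87307/900*e13 - 3407/360*e23
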